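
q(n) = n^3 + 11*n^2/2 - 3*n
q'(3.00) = 57.00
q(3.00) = 67.50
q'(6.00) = 171.00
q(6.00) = 396.00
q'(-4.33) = 5.62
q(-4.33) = 34.93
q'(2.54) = 44.29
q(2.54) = 44.25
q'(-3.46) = -5.15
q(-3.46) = 34.80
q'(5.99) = 170.53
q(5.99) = 394.29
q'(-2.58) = -11.41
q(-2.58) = 27.18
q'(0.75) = 6.94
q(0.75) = 1.27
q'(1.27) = 15.81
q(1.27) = 7.11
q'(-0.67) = -9.02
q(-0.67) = 4.18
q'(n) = 3*n^2 + 11*n - 3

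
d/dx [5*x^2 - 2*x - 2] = 10*x - 2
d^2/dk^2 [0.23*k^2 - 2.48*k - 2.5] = 0.460000000000000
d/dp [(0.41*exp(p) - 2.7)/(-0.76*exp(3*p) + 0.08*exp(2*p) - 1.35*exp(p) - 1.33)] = (0.6232*exp(3*p) - 6.1888*exp(2*p) + 0.432*exp(p) - 4.1903)*exp(p)/(0.5776*exp(6*p) - 0.1216*exp(5*p) + 2.0584*exp(4*p) + 1.8056*exp(3*p) + 1.6097*exp(2*p) + 3.591*exp(p) + 1.7689)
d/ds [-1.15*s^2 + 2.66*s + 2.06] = 2.66 - 2.3*s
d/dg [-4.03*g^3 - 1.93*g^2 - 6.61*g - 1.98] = -12.09*g^2 - 3.86*g - 6.61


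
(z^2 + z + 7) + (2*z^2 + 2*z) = 3*z^2 + 3*z + 7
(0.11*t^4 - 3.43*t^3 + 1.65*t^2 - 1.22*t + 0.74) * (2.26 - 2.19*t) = -0.2409*t^5 + 7.7603*t^4 - 11.3653*t^3 + 6.4008*t^2 - 4.3778*t + 1.6724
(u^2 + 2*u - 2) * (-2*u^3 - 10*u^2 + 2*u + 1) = -2*u^5 - 14*u^4 - 14*u^3 + 25*u^2 - 2*u - 2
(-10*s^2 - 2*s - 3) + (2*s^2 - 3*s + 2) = -8*s^2 - 5*s - 1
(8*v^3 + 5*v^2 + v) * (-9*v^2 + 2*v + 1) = -72*v^5 - 29*v^4 + 9*v^3 + 7*v^2 + v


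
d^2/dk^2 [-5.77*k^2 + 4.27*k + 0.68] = -11.5400000000000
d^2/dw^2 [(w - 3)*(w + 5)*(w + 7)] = 6*w + 18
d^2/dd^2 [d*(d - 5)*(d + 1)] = 6*d - 8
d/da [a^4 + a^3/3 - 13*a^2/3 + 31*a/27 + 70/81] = 4*a^3 + a^2 - 26*a/3 + 31/27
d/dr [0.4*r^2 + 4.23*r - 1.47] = 0.8*r + 4.23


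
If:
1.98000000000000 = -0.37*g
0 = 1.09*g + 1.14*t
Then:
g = -5.35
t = 5.12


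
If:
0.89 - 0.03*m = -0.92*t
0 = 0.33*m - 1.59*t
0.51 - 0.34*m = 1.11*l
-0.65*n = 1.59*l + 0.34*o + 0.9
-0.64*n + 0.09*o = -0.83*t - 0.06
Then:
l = 2.15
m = -5.53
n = -2.51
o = -7.92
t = -1.15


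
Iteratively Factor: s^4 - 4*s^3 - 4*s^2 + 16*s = (s)*(s^3 - 4*s^2 - 4*s + 16) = s*(s - 2)*(s^2 - 2*s - 8) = s*(s - 4)*(s - 2)*(s + 2)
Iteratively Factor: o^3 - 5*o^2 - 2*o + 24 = (o + 2)*(o^2 - 7*o + 12) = (o - 3)*(o + 2)*(o - 4)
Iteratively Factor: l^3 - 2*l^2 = (l)*(l^2 - 2*l) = l^2*(l - 2)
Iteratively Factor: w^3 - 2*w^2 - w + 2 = (w - 2)*(w^2 - 1) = (w - 2)*(w - 1)*(w + 1)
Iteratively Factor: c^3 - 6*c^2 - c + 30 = (c - 5)*(c^2 - c - 6) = (c - 5)*(c + 2)*(c - 3)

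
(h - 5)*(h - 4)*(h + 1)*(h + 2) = h^4 - 6*h^3 - 5*h^2 + 42*h + 40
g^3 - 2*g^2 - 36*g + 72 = (g - 6)*(g - 2)*(g + 6)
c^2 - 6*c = c*(c - 6)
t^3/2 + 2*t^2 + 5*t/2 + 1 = (t/2 + 1/2)*(t + 1)*(t + 2)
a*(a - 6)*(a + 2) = a^3 - 4*a^2 - 12*a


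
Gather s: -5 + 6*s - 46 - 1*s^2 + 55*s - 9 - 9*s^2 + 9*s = -10*s^2 + 70*s - 60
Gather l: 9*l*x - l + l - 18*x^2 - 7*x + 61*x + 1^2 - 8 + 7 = 9*l*x - 18*x^2 + 54*x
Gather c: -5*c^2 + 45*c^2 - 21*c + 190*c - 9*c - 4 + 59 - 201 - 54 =40*c^2 + 160*c - 200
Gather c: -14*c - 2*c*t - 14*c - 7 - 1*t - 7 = c*(-2*t - 28) - t - 14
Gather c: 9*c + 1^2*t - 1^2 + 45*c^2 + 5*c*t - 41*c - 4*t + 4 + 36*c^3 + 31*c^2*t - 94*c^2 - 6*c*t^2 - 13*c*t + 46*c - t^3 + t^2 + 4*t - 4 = 36*c^3 + c^2*(31*t - 49) + c*(-6*t^2 - 8*t + 14) - t^3 + t^2 + t - 1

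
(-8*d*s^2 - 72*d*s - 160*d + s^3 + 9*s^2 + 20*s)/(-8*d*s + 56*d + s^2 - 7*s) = (s^2 + 9*s + 20)/(s - 7)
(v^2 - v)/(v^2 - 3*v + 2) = v/(v - 2)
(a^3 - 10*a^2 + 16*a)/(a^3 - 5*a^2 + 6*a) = (a - 8)/(a - 3)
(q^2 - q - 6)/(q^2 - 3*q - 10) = (q - 3)/(q - 5)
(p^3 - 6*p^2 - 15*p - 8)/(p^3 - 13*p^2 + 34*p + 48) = (p + 1)/(p - 6)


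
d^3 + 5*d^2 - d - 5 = (d - 1)*(d + 1)*(d + 5)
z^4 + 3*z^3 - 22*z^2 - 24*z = z*(z - 4)*(z + 1)*(z + 6)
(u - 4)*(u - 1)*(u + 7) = u^3 + 2*u^2 - 31*u + 28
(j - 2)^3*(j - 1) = j^4 - 7*j^3 + 18*j^2 - 20*j + 8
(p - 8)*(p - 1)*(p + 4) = p^3 - 5*p^2 - 28*p + 32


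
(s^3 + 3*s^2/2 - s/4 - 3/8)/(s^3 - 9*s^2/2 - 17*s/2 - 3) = (s^2 + s - 3/4)/(s^2 - 5*s - 6)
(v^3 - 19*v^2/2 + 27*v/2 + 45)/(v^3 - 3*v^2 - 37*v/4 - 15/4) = 2*(v - 6)/(2*v + 1)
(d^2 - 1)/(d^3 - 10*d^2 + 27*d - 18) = (d + 1)/(d^2 - 9*d + 18)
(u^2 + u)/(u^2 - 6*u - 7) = u/(u - 7)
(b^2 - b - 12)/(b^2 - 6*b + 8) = (b + 3)/(b - 2)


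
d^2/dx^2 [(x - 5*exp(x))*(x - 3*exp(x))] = -8*x*exp(x) + 60*exp(2*x) - 16*exp(x) + 2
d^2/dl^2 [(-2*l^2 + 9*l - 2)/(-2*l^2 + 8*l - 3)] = 4*(-2*l^3 - 6*l^2 + 33*l - 41)/(8*l^6 - 96*l^5 + 420*l^4 - 800*l^3 + 630*l^2 - 216*l + 27)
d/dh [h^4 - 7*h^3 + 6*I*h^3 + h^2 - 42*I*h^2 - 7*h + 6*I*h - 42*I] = 4*h^3 + h^2*(-21 + 18*I) + h*(2 - 84*I) - 7 + 6*I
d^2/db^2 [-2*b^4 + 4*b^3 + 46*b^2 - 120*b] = -24*b^2 + 24*b + 92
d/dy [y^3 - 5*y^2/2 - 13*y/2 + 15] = 3*y^2 - 5*y - 13/2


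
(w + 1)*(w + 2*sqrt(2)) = w^2 + w + 2*sqrt(2)*w + 2*sqrt(2)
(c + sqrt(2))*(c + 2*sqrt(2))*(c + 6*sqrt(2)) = c^3 + 9*sqrt(2)*c^2 + 40*c + 24*sqrt(2)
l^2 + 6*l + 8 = (l + 2)*(l + 4)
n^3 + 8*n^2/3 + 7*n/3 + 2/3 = (n + 2/3)*(n + 1)^2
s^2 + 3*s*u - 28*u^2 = (s - 4*u)*(s + 7*u)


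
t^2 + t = t*(t + 1)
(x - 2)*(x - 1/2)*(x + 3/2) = x^3 - x^2 - 11*x/4 + 3/2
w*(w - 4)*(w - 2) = w^3 - 6*w^2 + 8*w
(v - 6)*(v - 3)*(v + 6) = v^3 - 3*v^2 - 36*v + 108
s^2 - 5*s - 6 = (s - 6)*(s + 1)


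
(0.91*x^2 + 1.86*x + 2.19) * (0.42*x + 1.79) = 0.3822*x^3 + 2.4101*x^2 + 4.2492*x + 3.9201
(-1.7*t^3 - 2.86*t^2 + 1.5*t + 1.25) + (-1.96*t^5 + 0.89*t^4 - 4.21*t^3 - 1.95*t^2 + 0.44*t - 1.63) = -1.96*t^5 + 0.89*t^4 - 5.91*t^3 - 4.81*t^2 + 1.94*t - 0.38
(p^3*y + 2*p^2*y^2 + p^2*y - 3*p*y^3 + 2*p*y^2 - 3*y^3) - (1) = p^3*y + 2*p^2*y^2 + p^2*y - 3*p*y^3 + 2*p*y^2 - 3*y^3 - 1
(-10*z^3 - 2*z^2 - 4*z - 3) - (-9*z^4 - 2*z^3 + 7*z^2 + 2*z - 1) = 9*z^4 - 8*z^3 - 9*z^2 - 6*z - 2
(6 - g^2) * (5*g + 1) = -5*g^3 - g^2 + 30*g + 6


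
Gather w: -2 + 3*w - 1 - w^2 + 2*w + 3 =-w^2 + 5*w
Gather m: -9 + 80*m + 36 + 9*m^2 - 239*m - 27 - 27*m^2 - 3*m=-18*m^2 - 162*m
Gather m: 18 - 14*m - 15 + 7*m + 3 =6 - 7*m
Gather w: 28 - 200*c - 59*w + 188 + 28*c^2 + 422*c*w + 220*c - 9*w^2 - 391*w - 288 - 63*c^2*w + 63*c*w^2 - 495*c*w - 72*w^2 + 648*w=28*c^2 + 20*c + w^2*(63*c - 81) + w*(-63*c^2 - 73*c + 198) - 72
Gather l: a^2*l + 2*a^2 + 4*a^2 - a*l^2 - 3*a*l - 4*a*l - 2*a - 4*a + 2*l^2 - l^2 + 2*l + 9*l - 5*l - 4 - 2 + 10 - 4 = 6*a^2 - 6*a + l^2*(1 - a) + l*(a^2 - 7*a + 6)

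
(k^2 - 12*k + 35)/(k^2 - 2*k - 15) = (k - 7)/(k + 3)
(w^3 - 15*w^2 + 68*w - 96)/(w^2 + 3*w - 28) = (w^2 - 11*w + 24)/(w + 7)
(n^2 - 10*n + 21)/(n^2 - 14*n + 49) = (n - 3)/(n - 7)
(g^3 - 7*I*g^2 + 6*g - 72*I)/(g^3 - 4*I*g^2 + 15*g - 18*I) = (g - 4*I)/(g - I)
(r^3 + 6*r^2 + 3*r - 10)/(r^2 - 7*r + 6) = (r^2 + 7*r + 10)/(r - 6)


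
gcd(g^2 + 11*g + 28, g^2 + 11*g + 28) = g^2 + 11*g + 28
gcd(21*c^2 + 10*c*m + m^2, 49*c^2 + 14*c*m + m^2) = 7*c + m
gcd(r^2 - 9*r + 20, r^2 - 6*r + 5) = r - 5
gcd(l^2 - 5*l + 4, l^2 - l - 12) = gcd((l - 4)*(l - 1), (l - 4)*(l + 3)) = l - 4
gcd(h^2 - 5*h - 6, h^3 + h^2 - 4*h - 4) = h + 1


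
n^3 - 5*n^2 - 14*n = n*(n - 7)*(n + 2)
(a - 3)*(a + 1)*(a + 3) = a^3 + a^2 - 9*a - 9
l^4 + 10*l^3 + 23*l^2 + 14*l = l*(l + 1)*(l + 2)*(l + 7)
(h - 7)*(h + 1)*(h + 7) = h^3 + h^2 - 49*h - 49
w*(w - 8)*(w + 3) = w^3 - 5*w^2 - 24*w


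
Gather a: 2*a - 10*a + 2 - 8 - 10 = -8*a - 16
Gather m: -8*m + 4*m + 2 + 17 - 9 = 10 - 4*m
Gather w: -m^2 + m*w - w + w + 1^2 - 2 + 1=-m^2 + m*w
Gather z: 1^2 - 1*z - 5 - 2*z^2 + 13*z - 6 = -2*z^2 + 12*z - 10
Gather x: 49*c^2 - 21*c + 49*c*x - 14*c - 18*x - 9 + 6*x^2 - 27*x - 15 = 49*c^2 - 35*c + 6*x^2 + x*(49*c - 45) - 24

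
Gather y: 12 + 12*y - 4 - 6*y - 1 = 6*y + 7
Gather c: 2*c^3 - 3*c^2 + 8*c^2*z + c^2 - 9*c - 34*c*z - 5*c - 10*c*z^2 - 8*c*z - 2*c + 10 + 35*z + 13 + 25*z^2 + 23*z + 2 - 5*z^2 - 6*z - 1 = 2*c^3 + c^2*(8*z - 2) + c*(-10*z^2 - 42*z - 16) + 20*z^2 + 52*z + 24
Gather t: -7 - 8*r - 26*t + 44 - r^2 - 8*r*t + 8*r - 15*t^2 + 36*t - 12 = -r^2 - 15*t^2 + t*(10 - 8*r) + 25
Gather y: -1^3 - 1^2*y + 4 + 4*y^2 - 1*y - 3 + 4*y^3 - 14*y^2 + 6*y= 4*y^3 - 10*y^2 + 4*y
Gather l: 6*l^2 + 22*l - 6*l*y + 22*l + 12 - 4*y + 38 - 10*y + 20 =6*l^2 + l*(44 - 6*y) - 14*y + 70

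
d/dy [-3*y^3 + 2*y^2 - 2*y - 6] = -9*y^2 + 4*y - 2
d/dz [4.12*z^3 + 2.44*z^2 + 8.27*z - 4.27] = 12.36*z^2 + 4.88*z + 8.27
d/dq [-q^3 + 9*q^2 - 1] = 3*q*(6 - q)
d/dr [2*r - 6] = 2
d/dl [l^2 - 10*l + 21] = 2*l - 10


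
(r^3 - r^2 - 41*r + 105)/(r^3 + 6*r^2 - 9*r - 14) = (r^2 - 8*r + 15)/(r^2 - r - 2)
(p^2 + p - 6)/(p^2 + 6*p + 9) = (p - 2)/(p + 3)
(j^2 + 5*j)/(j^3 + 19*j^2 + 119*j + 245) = j/(j^2 + 14*j + 49)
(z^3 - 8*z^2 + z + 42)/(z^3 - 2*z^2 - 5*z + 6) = (z - 7)/(z - 1)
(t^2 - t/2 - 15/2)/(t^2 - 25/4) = 2*(t - 3)/(2*t - 5)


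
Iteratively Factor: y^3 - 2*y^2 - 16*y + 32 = (y + 4)*(y^2 - 6*y + 8) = (y - 2)*(y + 4)*(y - 4)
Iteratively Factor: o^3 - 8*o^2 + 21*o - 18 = (o - 2)*(o^2 - 6*o + 9) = (o - 3)*(o - 2)*(o - 3)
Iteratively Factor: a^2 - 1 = (a - 1)*(a + 1)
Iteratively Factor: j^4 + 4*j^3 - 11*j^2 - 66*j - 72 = (j + 3)*(j^3 + j^2 - 14*j - 24) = (j + 2)*(j + 3)*(j^2 - j - 12) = (j + 2)*(j + 3)^2*(j - 4)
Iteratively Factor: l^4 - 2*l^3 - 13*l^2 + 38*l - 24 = (l - 3)*(l^3 + l^2 - 10*l + 8) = (l - 3)*(l - 2)*(l^2 + 3*l - 4) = (l - 3)*(l - 2)*(l + 4)*(l - 1)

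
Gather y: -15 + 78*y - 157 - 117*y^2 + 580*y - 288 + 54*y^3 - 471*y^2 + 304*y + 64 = 54*y^3 - 588*y^2 + 962*y - 396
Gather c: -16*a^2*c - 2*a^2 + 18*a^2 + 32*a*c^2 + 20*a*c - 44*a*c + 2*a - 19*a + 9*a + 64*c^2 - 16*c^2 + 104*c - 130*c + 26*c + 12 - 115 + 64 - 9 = 16*a^2 - 8*a + c^2*(32*a + 48) + c*(-16*a^2 - 24*a) - 48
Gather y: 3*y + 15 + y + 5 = 4*y + 20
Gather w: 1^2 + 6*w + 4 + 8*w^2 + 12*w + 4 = 8*w^2 + 18*w + 9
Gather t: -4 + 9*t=9*t - 4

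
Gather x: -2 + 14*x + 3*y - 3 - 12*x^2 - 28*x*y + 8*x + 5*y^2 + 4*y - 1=-12*x^2 + x*(22 - 28*y) + 5*y^2 + 7*y - 6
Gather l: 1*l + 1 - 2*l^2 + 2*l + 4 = -2*l^2 + 3*l + 5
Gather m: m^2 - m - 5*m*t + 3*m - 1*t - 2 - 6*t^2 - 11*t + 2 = m^2 + m*(2 - 5*t) - 6*t^2 - 12*t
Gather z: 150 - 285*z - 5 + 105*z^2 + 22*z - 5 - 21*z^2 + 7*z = 84*z^2 - 256*z + 140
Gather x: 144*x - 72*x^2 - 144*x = -72*x^2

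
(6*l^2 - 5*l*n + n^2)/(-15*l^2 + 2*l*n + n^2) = (-2*l + n)/(5*l + n)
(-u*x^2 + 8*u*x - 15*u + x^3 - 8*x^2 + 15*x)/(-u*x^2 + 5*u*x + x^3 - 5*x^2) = (x - 3)/x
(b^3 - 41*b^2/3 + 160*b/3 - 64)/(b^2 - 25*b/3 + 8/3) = (3*b^2 - 17*b + 24)/(3*b - 1)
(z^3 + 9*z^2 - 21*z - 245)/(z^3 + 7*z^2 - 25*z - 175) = (z + 7)/(z + 5)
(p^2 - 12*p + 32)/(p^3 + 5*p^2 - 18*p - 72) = (p - 8)/(p^2 + 9*p + 18)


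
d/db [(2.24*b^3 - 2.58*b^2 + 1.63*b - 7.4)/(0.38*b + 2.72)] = (1.7024*b^3 + 17.298*b^2 - 14.0352*b + 7.2456)/(0.1444*b^2 + 2.0672*b + 7.3984)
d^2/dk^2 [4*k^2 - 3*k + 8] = 8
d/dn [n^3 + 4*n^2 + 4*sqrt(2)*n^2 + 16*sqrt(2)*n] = 3*n^2 + 8*n + 8*sqrt(2)*n + 16*sqrt(2)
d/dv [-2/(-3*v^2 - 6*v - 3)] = 4*(-v - 1)/(3*(v^2 + 2*v + 1)^2)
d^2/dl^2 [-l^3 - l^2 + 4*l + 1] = -6*l - 2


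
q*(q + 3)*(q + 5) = q^3 + 8*q^2 + 15*q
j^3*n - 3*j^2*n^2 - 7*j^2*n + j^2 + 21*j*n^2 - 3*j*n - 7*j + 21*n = (j - 7)*(j - 3*n)*(j*n + 1)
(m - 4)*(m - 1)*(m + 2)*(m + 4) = m^4 + m^3 - 18*m^2 - 16*m + 32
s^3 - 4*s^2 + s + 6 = (s - 3)*(s - 2)*(s + 1)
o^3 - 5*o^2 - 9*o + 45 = (o - 5)*(o - 3)*(o + 3)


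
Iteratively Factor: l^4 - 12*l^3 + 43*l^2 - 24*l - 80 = (l - 5)*(l^3 - 7*l^2 + 8*l + 16) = (l - 5)*(l - 4)*(l^2 - 3*l - 4) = (l - 5)*(l - 4)*(l + 1)*(l - 4)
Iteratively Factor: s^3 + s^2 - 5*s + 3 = (s + 3)*(s^2 - 2*s + 1) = (s - 1)*(s + 3)*(s - 1)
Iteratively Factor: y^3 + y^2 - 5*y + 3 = (y - 1)*(y^2 + 2*y - 3) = (y - 1)*(y + 3)*(y - 1)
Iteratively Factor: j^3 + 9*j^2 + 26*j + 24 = (j + 3)*(j^2 + 6*j + 8) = (j + 2)*(j + 3)*(j + 4)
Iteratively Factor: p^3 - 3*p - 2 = (p + 1)*(p^2 - p - 2) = (p + 1)^2*(p - 2)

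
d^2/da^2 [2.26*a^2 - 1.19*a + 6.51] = 4.52000000000000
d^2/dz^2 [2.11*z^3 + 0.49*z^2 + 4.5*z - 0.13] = 12.66*z + 0.98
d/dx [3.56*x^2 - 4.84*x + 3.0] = 7.12*x - 4.84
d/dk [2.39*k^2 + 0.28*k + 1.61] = 4.78*k + 0.28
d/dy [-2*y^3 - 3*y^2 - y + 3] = -6*y^2 - 6*y - 1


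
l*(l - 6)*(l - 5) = l^3 - 11*l^2 + 30*l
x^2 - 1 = (x - 1)*(x + 1)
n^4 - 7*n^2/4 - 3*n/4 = n*(n - 3/2)*(n + 1/2)*(n + 1)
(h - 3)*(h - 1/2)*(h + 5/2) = h^3 - h^2 - 29*h/4 + 15/4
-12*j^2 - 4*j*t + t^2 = (-6*j + t)*(2*j + t)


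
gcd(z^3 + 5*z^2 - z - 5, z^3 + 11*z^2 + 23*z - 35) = z^2 + 4*z - 5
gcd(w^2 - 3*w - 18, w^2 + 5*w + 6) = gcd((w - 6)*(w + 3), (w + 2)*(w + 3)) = w + 3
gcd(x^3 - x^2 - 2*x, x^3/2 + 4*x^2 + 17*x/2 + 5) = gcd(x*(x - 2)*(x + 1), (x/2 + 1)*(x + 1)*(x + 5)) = x + 1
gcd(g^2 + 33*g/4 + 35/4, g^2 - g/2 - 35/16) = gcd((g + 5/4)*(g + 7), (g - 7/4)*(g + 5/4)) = g + 5/4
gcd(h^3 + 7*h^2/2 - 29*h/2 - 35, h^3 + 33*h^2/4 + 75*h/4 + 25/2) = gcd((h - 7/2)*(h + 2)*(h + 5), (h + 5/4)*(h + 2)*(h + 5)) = h^2 + 7*h + 10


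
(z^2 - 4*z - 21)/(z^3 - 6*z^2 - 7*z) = (z + 3)/(z*(z + 1))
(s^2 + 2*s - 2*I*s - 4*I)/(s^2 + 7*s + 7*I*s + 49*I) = (s^2 + 2*s*(1 - I) - 4*I)/(s^2 + 7*s*(1 + I) + 49*I)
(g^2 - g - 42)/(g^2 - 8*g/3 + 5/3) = 3*(g^2 - g - 42)/(3*g^2 - 8*g + 5)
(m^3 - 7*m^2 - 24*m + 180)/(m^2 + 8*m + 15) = (m^2 - 12*m + 36)/(m + 3)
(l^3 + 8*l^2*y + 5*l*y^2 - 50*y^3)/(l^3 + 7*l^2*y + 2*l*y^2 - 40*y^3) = (l + 5*y)/(l + 4*y)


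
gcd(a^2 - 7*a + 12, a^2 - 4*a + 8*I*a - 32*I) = a - 4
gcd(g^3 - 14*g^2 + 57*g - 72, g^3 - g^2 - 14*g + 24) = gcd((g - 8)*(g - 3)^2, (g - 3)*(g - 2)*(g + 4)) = g - 3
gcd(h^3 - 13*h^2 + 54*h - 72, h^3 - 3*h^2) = h - 3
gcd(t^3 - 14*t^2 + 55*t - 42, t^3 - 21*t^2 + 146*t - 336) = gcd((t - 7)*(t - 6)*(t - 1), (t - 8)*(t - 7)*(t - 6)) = t^2 - 13*t + 42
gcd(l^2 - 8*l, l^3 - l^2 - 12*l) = l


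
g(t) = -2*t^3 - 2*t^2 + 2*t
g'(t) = -6*t^2 - 4*t + 2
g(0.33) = 0.37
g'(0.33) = 0.03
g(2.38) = -33.53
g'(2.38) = -41.51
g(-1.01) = -2.00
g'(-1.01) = -0.08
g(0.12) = 0.21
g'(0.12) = 1.43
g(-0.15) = -0.34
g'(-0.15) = 2.46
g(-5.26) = 225.21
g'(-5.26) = -142.97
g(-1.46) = -0.96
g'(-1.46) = -4.95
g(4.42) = -202.93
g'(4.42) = -132.90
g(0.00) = 0.00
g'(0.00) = 2.00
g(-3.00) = 30.00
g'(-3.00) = -40.00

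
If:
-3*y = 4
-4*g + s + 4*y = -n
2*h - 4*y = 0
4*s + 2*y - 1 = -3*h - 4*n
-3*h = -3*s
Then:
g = -29/48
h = -8/3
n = 67/12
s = -8/3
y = -4/3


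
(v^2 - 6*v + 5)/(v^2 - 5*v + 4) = (v - 5)/(v - 4)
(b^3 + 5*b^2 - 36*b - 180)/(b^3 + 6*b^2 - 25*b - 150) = (b - 6)/(b - 5)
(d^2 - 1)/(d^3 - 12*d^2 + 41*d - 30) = (d + 1)/(d^2 - 11*d + 30)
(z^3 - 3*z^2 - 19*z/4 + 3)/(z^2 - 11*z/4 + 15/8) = 2*(4*z^3 - 12*z^2 - 19*z + 12)/(8*z^2 - 22*z + 15)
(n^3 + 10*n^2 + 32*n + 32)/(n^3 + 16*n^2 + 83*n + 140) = (n^2 + 6*n + 8)/(n^2 + 12*n + 35)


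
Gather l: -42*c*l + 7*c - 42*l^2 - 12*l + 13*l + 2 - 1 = 7*c - 42*l^2 + l*(1 - 42*c) + 1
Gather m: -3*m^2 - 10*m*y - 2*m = -3*m^2 + m*(-10*y - 2)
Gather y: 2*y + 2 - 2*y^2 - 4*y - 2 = -2*y^2 - 2*y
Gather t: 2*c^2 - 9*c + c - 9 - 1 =2*c^2 - 8*c - 10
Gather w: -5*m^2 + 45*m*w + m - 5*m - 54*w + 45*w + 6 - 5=-5*m^2 - 4*m + w*(45*m - 9) + 1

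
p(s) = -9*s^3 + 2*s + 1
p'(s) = 2 - 27*s^2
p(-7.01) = 3087.23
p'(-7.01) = -1324.78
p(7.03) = -3111.80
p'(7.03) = -1332.36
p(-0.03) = 0.94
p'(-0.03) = 1.98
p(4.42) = -767.32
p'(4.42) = -525.48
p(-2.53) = 141.69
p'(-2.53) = -170.82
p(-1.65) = 38.13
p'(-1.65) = -71.51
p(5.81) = -1752.49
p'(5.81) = -909.41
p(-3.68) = 442.16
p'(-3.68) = -363.64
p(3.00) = -236.00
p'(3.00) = -241.00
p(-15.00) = 30346.00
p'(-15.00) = -6073.00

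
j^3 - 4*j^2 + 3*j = j*(j - 3)*(j - 1)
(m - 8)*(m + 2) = m^2 - 6*m - 16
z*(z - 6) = z^2 - 6*z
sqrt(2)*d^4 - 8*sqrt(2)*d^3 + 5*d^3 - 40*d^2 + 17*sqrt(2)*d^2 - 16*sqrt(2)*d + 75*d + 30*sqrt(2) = (d - 5)*(d - 3)*(d + 2*sqrt(2))*(sqrt(2)*d + 1)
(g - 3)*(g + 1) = g^2 - 2*g - 3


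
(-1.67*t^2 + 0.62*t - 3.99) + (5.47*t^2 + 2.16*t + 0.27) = 3.8*t^2 + 2.78*t - 3.72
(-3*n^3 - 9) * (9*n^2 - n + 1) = -27*n^5 + 3*n^4 - 3*n^3 - 81*n^2 + 9*n - 9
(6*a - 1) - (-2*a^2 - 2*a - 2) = 2*a^2 + 8*a + 1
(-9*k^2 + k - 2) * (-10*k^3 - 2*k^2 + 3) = 90*k^5 + 8*k^4 + 18*k^3 - 23*k^2 + 3*k - 6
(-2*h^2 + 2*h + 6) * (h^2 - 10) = -2*h^4 + 2*h^3 + 26*h^2 - 20*h - 60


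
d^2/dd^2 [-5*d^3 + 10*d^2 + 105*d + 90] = 20 - 30*d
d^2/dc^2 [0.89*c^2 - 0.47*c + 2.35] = 1.78000000000000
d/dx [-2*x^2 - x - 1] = -4*x - 1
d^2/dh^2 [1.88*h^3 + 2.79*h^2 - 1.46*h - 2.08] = 11.28*h + 5.58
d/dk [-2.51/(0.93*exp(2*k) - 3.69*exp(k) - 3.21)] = (4.6686*exp(k) - 9.2619)*exp(k)/(-0.93*exp(2*k) + 3.69*exp(k) + 3.21)^2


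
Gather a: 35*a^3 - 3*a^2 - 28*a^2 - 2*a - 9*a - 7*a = 35*a^3 - 31*a^2 - 18*a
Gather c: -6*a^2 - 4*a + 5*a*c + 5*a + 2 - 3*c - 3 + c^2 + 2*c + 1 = -6*a^2 + a + c^2 + c*(5*a - 1)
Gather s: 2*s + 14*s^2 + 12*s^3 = 12*s^3 + 14*s^2 + 2*s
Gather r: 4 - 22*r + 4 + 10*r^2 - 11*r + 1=10*r^2 - 33*r + 9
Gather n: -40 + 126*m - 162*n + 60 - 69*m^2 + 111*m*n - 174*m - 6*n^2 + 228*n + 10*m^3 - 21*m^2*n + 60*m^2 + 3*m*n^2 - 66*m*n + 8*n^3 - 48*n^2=10*m^3 - 9*m^2 - 48*m + 8*n^3 + n^2*(3*m - 54) + n*(-21*m^2 + 45*m + 66) + 20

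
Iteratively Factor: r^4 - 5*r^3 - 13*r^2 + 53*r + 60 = (r + 3)*(r^3 - 8*r^2 + 11*r + 20) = (r + 1)*(r + 3)*(r^2 - 9*r + 20) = (r - 5)*(r + 1)*(r + 3)*(r - 4)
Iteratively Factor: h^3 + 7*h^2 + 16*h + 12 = (h + 2)*(h^2 + 5*h + 6) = (h + 2)^2*(h + 3)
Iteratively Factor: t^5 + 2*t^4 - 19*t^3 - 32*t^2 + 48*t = (t - 4)*(t^4 + 6*t^3 + 5*t^2 - 12*t) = (t - 4)*(t + 4)*(t^3 + 2*t^2 - 3*t) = (t - 4)*(t - 1)*(t + 4)*(t^2 + 3*t) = t*(t - 4)*(t - 1)*(t + 4)*(t + 3)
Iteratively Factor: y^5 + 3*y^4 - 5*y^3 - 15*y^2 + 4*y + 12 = (y + 1)*(y^4 + 2*y^3 - 7*y^2 - 8*y + 12) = (y + 1)*(y + 3)*(y^3 - y^2 - 4*y + 4) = (y - 2)*(y + 1)*(y + 3)*(y^2 + y - 2) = (y - 2)*(y + 1)*(y + 2)*(y + 3)*(y - 1)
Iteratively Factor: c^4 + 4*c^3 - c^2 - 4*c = (c + 4)*(c^3 - c) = c*(c + 4)*(c^2 - 1) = c*(c + 1)*(c + 4)*(c - 1)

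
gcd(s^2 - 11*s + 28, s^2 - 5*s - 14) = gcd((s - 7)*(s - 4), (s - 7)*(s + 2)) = s - 7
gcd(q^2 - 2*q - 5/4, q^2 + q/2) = q + 1/2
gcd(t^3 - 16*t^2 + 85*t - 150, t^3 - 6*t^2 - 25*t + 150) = t^2 - 11*t + 30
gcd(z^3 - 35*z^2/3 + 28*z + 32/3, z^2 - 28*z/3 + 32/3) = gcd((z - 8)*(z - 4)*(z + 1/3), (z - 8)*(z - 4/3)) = z - 8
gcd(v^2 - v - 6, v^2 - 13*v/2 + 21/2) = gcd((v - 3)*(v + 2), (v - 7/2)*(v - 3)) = v - 3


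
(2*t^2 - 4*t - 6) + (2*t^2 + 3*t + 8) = 4*t^2 - t + 2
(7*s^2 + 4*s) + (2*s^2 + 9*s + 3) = 9*s^2 + 13*s + 3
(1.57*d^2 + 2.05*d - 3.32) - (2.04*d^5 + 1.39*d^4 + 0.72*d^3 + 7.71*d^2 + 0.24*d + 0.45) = -2.04*d^5 - 1.39*d^4 - 0.72*d^3 - 6.14*d^2 + 1.81*d - 3.77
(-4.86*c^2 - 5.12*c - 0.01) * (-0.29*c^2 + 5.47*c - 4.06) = 1.4094*c^4 - 25.0994*c^3 - 8.2719*c^2 + 20.7325*c + 0.0406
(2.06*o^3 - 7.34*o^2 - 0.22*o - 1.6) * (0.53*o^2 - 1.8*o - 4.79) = 1.0918*o^5 - 7.5982*o^4 + 3.228*o^3 + 34.7066*o^2 + 3.9338*o + 7.664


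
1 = 1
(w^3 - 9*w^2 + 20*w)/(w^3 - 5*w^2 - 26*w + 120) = w*(w - 5)/(w^2 - w - 30)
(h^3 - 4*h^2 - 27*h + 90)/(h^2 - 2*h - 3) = (h^2 - h - 30)/(h + 1)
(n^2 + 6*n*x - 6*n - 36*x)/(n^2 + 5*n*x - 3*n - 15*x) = (n^2 + 6*n*x - 6*n - 36*x)/(n^2 + 5*n*x - 3*n - 15*x)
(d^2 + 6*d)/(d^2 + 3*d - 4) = d*(d + 6)/(d^2 + 3*d - 4)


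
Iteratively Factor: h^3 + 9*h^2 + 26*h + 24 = (h + 2)*(h^2 + 7*h + 12) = (h + 2)*(h + 3)*(h + 4)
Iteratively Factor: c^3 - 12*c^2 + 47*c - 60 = (c - 3)*(c^2 - 9*c + 20) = (c - 4)*(c - 3)*(c - 5)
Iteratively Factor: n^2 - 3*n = (n)*(n - 3)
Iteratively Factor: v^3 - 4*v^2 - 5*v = (v - 5)*(v^2 + v) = v*(v - 5)*(v + 1)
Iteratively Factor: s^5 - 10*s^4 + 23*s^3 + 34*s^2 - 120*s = (s - 4)*(s^4 - 6*s^3 - s^2 + 30*s) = (s - 4)*(s + 2)*(s^3 - 8*s^2 + 15*s) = s*(s - 4)*(s + 2)*(s^2 - 8*s + 15) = s*(s - 4)*(s - 3)*(s + 2)*(s - 5)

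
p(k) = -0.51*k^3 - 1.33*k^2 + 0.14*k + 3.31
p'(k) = -1.53*k^2 - 2.66*k + 0.14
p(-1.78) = 1.72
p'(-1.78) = 0.03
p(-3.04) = 4.92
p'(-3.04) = -5.91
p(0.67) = 2.65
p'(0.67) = -2.33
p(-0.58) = 2.88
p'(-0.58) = 1.17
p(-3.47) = 8.12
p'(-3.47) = -9.05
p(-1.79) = 1.72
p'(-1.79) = -0.00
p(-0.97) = 2.39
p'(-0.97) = 1.28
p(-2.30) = 2.16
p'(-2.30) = -1.84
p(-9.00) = 266.11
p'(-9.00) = -99.85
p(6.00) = -153.89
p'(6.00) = -70.90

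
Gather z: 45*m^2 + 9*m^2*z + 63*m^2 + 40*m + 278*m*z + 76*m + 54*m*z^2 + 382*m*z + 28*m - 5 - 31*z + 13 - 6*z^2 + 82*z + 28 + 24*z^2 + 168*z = 108*m^2 + 144*m + z^2*(54*m + 18) + z*(9*m^2 + 660*m + 219) + 36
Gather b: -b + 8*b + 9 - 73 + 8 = 7*b - 56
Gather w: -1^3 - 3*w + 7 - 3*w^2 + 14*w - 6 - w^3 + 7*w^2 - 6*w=-w^3 + 4*w^2 + 5*w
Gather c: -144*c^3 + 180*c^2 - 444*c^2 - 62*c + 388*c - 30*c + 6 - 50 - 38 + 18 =-144*c^3 - 264*c^2 + 296*c - 64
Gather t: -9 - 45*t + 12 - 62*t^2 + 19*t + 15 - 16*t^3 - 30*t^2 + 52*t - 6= -16*t^3 - 92*t^2 + 26*t + 12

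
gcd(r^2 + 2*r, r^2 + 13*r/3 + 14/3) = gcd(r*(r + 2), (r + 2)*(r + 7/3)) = r + 2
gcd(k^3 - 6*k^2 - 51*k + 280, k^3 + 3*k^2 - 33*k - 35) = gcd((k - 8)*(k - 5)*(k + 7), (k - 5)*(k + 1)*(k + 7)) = k^2 + 2*k - 35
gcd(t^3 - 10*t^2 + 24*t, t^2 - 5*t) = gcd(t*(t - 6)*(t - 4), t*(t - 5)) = t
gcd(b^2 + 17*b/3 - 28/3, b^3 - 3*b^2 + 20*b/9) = b - 4/3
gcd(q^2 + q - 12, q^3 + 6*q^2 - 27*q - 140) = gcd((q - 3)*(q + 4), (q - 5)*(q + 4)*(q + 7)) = q + 4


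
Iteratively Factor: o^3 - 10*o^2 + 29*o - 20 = (o - 1)*(o^2 - 9*o + 20) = (o - 5)*(o - 1)*(o - 4)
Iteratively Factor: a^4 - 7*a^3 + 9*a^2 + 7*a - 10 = (a - 2)*(a^3 - 5*a^2 - a + 5) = (a - 2)*(a - 1)*(a^2 - 4*a - 5) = (a - 2)*(a - 1)*(a + 1)*(a - 5)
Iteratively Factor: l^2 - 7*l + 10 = (l - 5)*(l - 2)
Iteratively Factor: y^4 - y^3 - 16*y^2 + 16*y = (y + 4)*(y^3 - 5*y^2 + 4*y) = y*(y + 4)*(y^2 - 5*y + 4) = y*(y - 4)*(y + 4)*(y - 1)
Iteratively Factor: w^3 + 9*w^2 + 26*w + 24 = (w + 2)*(w^2 + 7*w + 12) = (w + 2)*(w + 3)*(w + 4)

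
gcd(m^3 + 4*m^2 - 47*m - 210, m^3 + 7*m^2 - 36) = m + 6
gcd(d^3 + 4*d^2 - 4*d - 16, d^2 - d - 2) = d - 2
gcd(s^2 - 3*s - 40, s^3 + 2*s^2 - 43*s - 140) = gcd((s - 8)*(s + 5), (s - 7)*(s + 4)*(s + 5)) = s + 5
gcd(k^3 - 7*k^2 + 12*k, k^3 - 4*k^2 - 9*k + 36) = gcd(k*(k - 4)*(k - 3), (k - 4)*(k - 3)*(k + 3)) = k^2 - 7*k + 12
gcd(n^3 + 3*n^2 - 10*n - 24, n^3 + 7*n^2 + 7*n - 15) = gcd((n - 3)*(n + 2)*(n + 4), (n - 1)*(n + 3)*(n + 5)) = 1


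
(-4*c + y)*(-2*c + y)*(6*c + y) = 48*c^3 - 28*c^2*y + y^3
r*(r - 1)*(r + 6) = r^3 + 5*r^2 - 6*r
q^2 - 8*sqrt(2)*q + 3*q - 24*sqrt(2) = (q + 3)*(q - 8*sqrt(2))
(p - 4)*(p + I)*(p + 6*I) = p^3 - 4*p^2 + 7*I*p^2 - 6*p - 28*I*p + 24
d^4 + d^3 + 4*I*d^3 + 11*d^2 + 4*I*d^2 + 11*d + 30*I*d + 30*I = (d + 1)*(d - 3*I)*(d + 2*I)*(d + 5*I)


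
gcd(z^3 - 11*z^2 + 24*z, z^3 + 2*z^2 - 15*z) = z^2 - 3*z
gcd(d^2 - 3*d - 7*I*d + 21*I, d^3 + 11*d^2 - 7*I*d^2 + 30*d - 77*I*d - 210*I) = d - 7*I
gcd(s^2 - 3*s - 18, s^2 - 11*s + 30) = s - 6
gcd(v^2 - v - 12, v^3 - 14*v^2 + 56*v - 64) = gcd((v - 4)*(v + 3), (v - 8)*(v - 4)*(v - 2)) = v - 4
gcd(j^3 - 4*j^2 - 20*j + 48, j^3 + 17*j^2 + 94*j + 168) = j + 4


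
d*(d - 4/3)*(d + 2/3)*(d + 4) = d^4 + 10*d^3/3 - 32*d^2/9 - 32*d/9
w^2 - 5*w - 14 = (w - 7)*(w + 2)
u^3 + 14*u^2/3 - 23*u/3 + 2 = (u - 1)*(u - 1/3)*(u + 6)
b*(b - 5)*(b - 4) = b^3 - 9*b^2 + 20*b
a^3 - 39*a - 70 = (a - 7)*(a + 2)*(a + 5)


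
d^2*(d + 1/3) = d^3 + d^2/3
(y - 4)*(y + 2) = y^2 - 2*y - 8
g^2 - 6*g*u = g*(g - 6*u)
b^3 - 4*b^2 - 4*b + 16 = (b - 4)*(b - 2)*(b + 2)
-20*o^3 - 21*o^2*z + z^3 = (-5*o + z)*(o + z)*(4*o + z)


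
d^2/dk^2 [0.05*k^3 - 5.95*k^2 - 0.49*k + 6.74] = 0.3*k - 11.9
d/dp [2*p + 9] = 2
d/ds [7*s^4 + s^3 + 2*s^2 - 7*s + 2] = 28*s^3 + 3*s^2 + 4*s - 7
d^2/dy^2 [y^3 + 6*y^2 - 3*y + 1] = 6*y + 12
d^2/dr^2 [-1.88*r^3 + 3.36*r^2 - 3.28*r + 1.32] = 6.72 - 11.28*r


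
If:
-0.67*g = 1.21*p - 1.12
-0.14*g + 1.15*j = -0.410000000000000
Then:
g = 1.67164179104478 - 1.80597014925373*p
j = -0.219857235561324*p - 0.153017521090201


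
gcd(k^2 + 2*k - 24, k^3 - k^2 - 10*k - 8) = k - 4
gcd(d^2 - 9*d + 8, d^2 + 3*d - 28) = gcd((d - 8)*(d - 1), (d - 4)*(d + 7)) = 1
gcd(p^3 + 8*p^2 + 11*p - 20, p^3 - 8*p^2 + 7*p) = p - 1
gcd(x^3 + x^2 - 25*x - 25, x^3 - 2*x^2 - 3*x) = x + 1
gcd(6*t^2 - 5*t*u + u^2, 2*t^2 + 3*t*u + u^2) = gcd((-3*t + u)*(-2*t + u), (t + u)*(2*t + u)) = 1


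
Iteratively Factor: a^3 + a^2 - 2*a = (a - 1)*(a^2 + 2*a) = (a - 1)*(a + 2)*(a)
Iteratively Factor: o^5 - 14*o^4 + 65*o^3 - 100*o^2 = (o - 5)*(o^4 - 9*o^3 + 20*o^2) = o*(o - 5)*(o^3 - 9*o^2 + 20*o) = o*(o - 5)^2*(o^2 - 4*o) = o*(o - 5)^2*(o - 4)*(o)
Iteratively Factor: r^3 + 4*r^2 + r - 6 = (r - 1)*(r^2 + 5*r + 6) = (r - 1)*(r + 3)*(r + 2)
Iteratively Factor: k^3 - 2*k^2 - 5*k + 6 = (k - 1)*(k^2 - k - 6) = (k - 3)*(k - 1)*(k + 2)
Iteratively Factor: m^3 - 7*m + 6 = (m - 2)*(m^2 + 2*m - 3) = (m - 2)*(m + 3)*(m - 1)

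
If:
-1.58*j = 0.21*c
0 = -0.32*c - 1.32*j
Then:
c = 0.00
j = 0.00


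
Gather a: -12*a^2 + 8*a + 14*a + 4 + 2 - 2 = -12*a^2 + 22*a + 4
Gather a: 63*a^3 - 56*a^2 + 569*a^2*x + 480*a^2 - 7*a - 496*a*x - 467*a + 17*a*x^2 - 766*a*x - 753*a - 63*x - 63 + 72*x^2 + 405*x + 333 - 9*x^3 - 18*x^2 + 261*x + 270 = 63*a^3 + a^2*(569*x + 424) + a*(17*x^2 - 1262*x - 1227) - 9*x^3 + 54*x^2 + 603*x + 540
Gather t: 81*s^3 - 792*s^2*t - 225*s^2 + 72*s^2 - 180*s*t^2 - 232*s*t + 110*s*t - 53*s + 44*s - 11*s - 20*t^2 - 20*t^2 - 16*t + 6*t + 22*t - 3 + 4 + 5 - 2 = 81*s^3 - 153*s^2 - 20*s + t^2*(-180*s - 40) + t*(-792*s^2 - 122*s + 12) + 4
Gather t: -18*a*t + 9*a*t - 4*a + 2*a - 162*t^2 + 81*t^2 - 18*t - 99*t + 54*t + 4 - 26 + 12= -2*a - 81*t^2 + t*(-9*a - 63) - 10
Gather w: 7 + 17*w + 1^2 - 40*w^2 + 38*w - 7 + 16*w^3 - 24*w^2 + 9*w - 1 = 16*w^3 - 64*w^2 + 64*w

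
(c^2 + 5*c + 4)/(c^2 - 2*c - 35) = (c^2 + 5*c + 4)/(c^2 - 2*c - 35)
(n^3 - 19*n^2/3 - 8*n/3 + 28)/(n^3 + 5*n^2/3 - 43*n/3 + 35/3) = (n^2 - 4*n - 12)/(n^2 + 4*n - 5)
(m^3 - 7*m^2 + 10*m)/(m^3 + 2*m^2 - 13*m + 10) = m*(m - 5)/(m^2 + 4*m - 5)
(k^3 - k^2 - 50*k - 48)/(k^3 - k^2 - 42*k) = (k^2 - 7*k - 8)/(k*(k - 7))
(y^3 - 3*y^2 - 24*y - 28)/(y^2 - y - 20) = (-y^3 + 3*y^2 + 24*y + 28)/(-y^2 + y + 20)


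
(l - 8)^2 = l^2 - 16*l + 64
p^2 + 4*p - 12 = (p - 2)*(p + 6)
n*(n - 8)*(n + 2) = n^3 - 6*n^2 - 16*n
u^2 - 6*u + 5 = (u - 5)*(u - 1)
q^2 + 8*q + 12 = (q + 2)*(q + 6)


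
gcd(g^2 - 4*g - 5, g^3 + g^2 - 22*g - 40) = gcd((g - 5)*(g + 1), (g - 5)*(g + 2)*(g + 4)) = g - 5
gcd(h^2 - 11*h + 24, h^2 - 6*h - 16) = h - 8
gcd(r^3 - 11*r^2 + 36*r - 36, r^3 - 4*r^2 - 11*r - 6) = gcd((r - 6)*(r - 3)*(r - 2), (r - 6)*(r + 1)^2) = r - 6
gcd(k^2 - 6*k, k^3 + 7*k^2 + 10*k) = k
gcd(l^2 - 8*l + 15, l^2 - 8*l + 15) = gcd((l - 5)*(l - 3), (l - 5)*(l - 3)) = l^2 - 8*l + 15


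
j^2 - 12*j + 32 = (j - 8)*(j - 4)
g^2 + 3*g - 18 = (g - 3)*(g + 6)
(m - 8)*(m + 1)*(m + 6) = m^3 - m^2 - 50*m - 48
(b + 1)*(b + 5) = b^2 + 6*b + 5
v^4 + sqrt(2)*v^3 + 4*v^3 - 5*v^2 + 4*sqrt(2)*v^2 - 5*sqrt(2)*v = v*(v - 1)*(v + 5)*(v + sqrt(2))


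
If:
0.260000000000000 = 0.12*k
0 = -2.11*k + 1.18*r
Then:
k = 2.17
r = 3.87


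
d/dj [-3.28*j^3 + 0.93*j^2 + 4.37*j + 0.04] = -9.84*j^2 + 1.86*j + 4.37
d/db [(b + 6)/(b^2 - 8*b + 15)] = (b^2 - 8*b - 2*(b - 4)*(b + 6) + 15)/(b^2 - 8*b + 15)^2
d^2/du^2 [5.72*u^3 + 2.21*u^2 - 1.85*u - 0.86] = 34.32*u + 4.42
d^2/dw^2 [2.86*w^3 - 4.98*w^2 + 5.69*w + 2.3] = 17.16*w - 9.96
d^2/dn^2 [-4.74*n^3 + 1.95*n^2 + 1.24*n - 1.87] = 3.9 - 28.44*n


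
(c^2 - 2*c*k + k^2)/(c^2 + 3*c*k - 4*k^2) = (c - k)/(c + 4*k)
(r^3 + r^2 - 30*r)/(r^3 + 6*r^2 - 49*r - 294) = r*(r - 5)/(r^2 - 49)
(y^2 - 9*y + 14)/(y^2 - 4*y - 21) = (y - 2)/(y + 3)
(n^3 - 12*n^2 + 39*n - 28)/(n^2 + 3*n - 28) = (n^2 - 8*n + 7)/(n + 7)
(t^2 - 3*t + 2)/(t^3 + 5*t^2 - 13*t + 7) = (t - 2)/(t^2 + 6*t - 7)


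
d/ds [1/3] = 0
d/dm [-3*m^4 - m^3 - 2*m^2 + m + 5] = -12*m^3 - 3*m^2 - 4*m + 1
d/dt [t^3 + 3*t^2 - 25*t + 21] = 3*t^2 + 6*t - 25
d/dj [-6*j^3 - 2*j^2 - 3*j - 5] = -18*j^2 - 4*j - 3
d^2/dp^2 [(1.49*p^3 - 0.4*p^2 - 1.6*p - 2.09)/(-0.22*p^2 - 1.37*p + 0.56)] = (1.11022302462516e-16*p^5 - 8.88178419700125e-16*p^4 - 6.046538*p^3 + 7.761384*p^2 + 2.158692*p + 11.066338)/(0.010648*p^6 + 0.198924*p^5 + 1.157442*p^4 + 1.558649*p^3 - 2.946216*p^2 + 1.288896*p - 0.175616)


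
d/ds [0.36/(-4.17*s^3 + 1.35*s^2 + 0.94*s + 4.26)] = (4.5036*s^2 - 0.972*s - 0.3384)/(-4.17*s^3 + 1.35*s^2 + 0.94*s + 4.26)^2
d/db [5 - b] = -1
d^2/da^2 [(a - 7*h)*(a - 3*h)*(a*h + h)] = 2*h*(3*a - 10*h + 1)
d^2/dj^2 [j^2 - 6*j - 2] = 2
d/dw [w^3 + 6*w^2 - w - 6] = 3*w^2 + 12*w - 1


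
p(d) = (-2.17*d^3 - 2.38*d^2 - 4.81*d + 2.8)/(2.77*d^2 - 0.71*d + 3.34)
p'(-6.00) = -0.74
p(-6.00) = 3.86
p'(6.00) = -0.78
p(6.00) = -5.88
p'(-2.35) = -0.49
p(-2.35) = 1.43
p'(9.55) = -0.78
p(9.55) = -8.63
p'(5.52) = -0.78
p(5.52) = -5.50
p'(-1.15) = -0.03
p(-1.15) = 1.08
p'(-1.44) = -0.17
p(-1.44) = 1.12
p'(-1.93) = -0.37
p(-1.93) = 1.25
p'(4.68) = -0.78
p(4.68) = -4.85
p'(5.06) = -0.78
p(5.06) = -5.15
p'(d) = (0.71 - 5.54*d)*(-2.17*d^3 - 2.38*d^2 - 4.81*d + 2.8)/(2.77*d^2 - 0.71*d + 3.34)^2 + (-6.51*d^2 - 4.76*d - 4.81)/(2.77*d^2 - 0.71*d + 3.34) = (-6.0109*d^4 + 3.0814*d^3 - 6.7299*d^2 - 31.4104*d - 14.0774)/(7.6729*d^4 - 3.9334*d^3 + 19.0077*d^2 - 4.7428*d + 11.1556)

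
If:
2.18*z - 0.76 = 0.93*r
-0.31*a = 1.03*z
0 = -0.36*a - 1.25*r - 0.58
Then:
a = -0.85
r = -0.22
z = 0.25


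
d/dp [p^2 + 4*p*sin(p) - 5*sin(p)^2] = 4*p*cos(p) + 2*p + 4*sin(p) - 5*sin(2*p)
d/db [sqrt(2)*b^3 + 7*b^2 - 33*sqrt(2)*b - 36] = 3*sqrt(2)*b^2 + 14*b - 33*sqrt(2)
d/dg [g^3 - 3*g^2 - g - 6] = 3*g^2 - 6*g - 1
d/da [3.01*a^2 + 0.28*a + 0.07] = 6.02*a + 0.28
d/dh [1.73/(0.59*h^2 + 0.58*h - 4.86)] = (-2.0414*h - 1.0034)/(0.59*h^2 + 0.58*h - 4.86)^2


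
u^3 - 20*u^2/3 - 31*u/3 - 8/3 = (u - 8)*(u + 1/3)*(u + 1)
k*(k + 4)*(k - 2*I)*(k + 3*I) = k^4 + 4*k^3 + I*k^3 + 6*k^2 + 4*I*k^2 + 24*k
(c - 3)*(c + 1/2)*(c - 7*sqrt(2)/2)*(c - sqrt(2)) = c^4 - 9*sqrt(2)*c^3/2 - 5*c^3/2 + 11*c^2/2 + 45*sqrt(2)*c^2/4 - 35*c/2 + 27*sqrt(2)*c/4 - 21/2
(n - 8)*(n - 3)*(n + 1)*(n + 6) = n^4 - 4*n^3 - 47*n^2 + 102*n + 144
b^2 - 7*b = b*(b - 7)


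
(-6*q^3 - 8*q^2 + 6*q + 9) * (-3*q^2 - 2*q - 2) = 18*q^5 + 36*q^4 + 10*q^3 - 23*q^2 - 30*q - 18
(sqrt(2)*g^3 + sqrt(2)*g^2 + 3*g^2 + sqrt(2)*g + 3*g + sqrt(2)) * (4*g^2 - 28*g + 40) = 4*sqrt(2)*g^5 - 24*sqrt(2)*g^4 + 12*g^4 - 72*g^3 + 16*sqrt(2)*g^3 + 16*sqrt(2)*g^2 + 36*g^2 + 12*sqrt(2)*g + 120*g + 40*sqrt(2)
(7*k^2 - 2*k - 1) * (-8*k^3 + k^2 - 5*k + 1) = -56*k^5 + 23*k^4 - 29*k^3 + 16*k^2 + 3*k - 1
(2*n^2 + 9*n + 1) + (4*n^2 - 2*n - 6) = 6*n^2 + 7*n - 5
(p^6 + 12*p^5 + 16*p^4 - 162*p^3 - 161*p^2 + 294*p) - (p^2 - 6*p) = p^6 + 12*p^5 + 16*p^4 - 162*p^3 - 162*p^2 + 300*p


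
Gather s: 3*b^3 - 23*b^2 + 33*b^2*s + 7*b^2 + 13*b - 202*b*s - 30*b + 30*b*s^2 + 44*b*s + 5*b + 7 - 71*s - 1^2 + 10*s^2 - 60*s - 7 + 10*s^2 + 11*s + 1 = 3*b^3 - 16*b^2 - 12*b + s^2*(30*b + 20) + s*(33*b^2 - 158*b - 120)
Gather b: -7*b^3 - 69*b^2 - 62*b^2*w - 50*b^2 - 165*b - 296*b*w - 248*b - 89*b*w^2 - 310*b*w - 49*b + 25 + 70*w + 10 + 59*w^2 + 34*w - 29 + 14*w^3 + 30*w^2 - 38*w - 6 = -7*b^3 + b^2*(-62*w - 119) + b*(-89*w^2 - 606*w - 462) + 14*w^3 + 89*w^2 + 66*w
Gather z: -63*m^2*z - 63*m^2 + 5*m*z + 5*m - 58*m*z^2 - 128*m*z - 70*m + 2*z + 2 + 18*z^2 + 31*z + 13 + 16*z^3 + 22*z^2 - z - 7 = -63*m^2 - 65*m + 16*z^3 + z^2*(40 - 58*m) + z*(-63*m^2 - 123*m + 32) + 8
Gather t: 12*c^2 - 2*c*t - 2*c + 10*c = 12*c^2 - 2*c*t + 8*c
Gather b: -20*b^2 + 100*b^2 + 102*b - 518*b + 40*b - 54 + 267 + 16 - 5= 80*b^2 - 376*b + 224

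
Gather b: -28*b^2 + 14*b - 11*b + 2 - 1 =-28*b^2 + 3*b + 1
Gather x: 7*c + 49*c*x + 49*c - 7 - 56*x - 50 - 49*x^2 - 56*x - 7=56*c - 49*x^2 + x*(49*c - 112) - 64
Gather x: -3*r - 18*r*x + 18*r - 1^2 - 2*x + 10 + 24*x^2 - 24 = 15*r + 24*x^2 + x*(-18*r - 2) - 15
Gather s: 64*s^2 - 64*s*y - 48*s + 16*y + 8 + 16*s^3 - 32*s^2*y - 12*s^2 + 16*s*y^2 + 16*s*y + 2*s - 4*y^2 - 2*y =16*s^3 + s^2*(52 - 32*y) + s*(16*y^2 - 48*y - 46) - 4*y^2 + 14*y + 8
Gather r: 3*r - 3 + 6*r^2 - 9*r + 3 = 6*r^2 - 6*r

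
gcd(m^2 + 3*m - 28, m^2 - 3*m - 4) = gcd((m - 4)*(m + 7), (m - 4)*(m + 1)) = m - 4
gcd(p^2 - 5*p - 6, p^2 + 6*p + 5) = p + 1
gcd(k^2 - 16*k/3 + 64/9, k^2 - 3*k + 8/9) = k - 8/3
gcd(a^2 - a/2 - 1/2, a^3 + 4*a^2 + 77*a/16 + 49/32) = a + 1/2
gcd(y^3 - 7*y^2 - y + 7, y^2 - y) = y - 1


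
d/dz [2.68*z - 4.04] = 2.68000000000000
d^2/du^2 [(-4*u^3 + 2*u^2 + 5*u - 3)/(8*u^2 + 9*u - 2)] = 2*(-212*u^3 - 264*u^2 - 456*u - 193)/(512*u^6 + 1728*u^5 + 1560*u^4 - 135*u^3 - 390*u^2 + 108*u - 8)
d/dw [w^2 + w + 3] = 2*w + 1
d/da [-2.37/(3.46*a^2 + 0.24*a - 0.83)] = (16.4004*a + 0.5688)/(3.46*a^2 + 0.24*a - 0.83)^2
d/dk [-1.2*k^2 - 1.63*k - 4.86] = -2.4*k - 1.63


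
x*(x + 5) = x^2 + 5*x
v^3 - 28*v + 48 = (v - 4)*(v - 2)*(v + 6)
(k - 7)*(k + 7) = k^2 - 49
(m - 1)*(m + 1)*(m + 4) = m^3 + 4*m^2 - m - 4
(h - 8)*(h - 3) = h^2 - 11*h + 24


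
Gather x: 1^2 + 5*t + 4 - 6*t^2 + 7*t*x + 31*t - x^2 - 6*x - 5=-6*t^2 + 36*t - x^2 + x*(7*t - 6)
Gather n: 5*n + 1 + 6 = 5*n + 7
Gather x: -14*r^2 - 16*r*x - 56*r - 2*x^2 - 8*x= -14*r^2 - 56*r - 2*x^2 + x*(-16*r - 8)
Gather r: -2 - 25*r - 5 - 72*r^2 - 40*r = -72*r^2 - 65*r - 7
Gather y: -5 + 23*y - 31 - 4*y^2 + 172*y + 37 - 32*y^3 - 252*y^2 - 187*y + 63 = -32*y^3 - 256*y^2 + 8*y + 64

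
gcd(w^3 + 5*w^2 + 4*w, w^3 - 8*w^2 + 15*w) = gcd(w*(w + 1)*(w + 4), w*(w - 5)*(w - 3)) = w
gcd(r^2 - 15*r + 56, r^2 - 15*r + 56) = r^2 - 15*r + 56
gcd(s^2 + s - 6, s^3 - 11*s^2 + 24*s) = 1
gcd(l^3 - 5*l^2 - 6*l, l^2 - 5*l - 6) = l^2 - 5*l - 6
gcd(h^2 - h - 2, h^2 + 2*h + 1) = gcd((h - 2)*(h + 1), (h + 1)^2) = h + 1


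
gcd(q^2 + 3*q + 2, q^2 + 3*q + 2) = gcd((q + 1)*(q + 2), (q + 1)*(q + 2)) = q^2 + 3*q + 2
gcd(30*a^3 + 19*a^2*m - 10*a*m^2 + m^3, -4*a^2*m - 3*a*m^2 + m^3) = a + m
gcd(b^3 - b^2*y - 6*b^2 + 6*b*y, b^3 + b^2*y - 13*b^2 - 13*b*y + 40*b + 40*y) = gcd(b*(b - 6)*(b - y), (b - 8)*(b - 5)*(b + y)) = 1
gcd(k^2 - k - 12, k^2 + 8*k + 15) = k + 3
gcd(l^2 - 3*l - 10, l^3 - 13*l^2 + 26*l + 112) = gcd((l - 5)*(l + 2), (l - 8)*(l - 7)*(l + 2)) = l + 2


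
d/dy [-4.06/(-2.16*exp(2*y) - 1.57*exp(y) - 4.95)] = (-17.5392*exp(y) - 6.3742)*exp(y)/(2.16*exp(2*y) + 1.57*exp(y) + 4.95)^2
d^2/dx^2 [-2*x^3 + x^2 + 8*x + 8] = 2 - 12*x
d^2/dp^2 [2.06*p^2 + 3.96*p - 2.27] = 4.12000000000000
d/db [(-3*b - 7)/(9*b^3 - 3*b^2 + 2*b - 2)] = 2*(27*b^3 + 90*b^2 - 21*b + 10)/(81*b^6 - 54*b^5 + 45*b^4 - 48*b^3 + 16*b^2 - 8*b + 4)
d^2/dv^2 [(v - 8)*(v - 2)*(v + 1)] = 6*v - 18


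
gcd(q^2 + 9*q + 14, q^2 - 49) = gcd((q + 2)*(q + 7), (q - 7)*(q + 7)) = q + 7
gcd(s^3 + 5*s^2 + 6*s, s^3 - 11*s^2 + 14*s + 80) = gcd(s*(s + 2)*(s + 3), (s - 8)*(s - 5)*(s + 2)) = s + 2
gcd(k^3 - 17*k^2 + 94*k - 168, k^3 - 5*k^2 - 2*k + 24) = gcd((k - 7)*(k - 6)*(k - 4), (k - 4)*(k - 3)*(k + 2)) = k - 4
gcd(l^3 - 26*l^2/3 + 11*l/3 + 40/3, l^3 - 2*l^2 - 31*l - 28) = l + 1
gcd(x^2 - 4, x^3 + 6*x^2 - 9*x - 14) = x - 2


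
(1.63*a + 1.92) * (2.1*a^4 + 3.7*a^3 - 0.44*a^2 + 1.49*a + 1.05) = 3.423*a^5 + 10.063*a^4 + 6.3868*a^3 + 1.5839*a^2 + 4.5723*a + 2.016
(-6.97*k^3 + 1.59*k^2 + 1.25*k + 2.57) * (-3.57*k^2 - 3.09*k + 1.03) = 24.8829*k^5 + 15.861*k^4 - 16.5547*k^3 - 11.3997*k^2 - 6.6538*k + 2.6471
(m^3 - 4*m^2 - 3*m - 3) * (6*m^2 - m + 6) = 6*m^5 - 25*m^4 - 8*m^3 - 39*m^2 - 15*m - 18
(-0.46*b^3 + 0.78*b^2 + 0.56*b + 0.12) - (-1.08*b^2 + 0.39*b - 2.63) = -0.46*b^3 + 1.86*b^2 + 0.17*b + 2.75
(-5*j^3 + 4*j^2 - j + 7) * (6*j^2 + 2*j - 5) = -30*j^5 + 14*j^4 + 27*j^3 + 20*j^2 + 19*j - 35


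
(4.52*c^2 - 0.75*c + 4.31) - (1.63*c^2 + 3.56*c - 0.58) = 2.89*c^2 - 4.31*c + 4.89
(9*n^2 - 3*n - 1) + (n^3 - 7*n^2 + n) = n^3 + 2*n^2 - 2*n - 1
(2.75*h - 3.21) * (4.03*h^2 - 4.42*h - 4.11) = 11.0825*h^3 - 25.0913*h^2 + 2.8857*h + 13.1931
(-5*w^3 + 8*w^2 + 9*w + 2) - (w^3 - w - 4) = -6*w^3 + 8*w^2 + 10*w + 6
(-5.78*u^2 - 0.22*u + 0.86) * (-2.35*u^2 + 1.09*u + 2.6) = 13.583*u^4 - 5.7832*u^3 - 17.2888*u^2 + 0.3654*u + 2.236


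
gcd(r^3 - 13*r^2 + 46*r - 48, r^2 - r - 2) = r - 2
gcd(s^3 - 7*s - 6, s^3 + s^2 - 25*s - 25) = s + 1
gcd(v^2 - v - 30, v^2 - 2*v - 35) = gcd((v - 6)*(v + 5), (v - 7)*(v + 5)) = v + 5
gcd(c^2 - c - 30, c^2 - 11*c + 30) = c - 6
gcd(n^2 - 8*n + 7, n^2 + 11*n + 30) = 1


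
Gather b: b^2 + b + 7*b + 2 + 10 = b^2 + 8*b + 12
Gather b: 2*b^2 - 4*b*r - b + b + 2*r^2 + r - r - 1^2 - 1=2*b^2 - 4*b*r + 2*r^2 - 2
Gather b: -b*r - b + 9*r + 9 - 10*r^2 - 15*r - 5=b*(-r - 1) - 10*r^2 - 6*r + 4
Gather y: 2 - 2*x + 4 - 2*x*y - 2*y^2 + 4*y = -2*x - 2*y^2 + y*(4 - 2*x) + 6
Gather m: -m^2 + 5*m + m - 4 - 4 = -m^2 + 6*m - 8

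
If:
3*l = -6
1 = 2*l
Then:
No Solution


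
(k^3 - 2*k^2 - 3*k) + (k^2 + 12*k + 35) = k^3 - k^2 + 9*k + 35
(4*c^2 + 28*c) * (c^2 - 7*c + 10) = 4*c^4 - 156*c^2 + 280*c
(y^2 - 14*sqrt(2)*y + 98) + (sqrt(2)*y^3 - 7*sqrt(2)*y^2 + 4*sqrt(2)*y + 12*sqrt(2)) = sqrt(2)*y^3 - 7*sqrt(2)*y^2 + y^2 - 10*sqrt(2)*y + 12*sqrt(2) + 98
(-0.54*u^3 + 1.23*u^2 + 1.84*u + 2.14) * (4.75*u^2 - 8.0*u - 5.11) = -2.565*u^5 + 10.1625*u^4 + 1.6594*u^3 - 10.8403*u^2 - 26.5224*u - 10.9354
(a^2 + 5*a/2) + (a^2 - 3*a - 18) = 2*a^2 - a/2 - 18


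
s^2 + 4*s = s*(s + 4)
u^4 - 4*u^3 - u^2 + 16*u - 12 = (u - 3)*(u - 2)*(u - 1)*(u + 2)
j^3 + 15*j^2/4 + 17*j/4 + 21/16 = (j + 1/2)*(j + 3/2)*(j + 7/4)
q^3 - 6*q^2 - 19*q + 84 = (q - 7)*(q - 3)*(q + 4)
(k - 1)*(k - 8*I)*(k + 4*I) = k^3 - k^2 - 4*I*k^2 + 32*k + 4*I*k - 32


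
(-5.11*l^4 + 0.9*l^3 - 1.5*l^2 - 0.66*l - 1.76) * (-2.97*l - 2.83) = 15.1767*l^5 + 11.7883*l^4 + 1.908*l^3 + 6.2052*l^2 + 7.095*l + 4.9808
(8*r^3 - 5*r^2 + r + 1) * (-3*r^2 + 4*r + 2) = -24*r^5 + 47*r^4 - 7*r^3 - 9*r^2 + 6*r + 2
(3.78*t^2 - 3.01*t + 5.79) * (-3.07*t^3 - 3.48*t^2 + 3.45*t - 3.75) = -11.6046*t^5 - 3.9137*t^4 + 5.7405*t^3 - 44.7087*t^2 + 31.263*t - 21.7125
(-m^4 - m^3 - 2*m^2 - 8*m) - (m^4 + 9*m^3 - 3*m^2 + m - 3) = -2*m^4 - 10*m^3 + m^2 - 9*m + 3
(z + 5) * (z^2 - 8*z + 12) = z^3 - 3*z^2 - 28*z + 60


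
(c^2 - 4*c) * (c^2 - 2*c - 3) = c^4 - 6*c^3 + 5*c^2 + 12*c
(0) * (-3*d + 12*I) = 0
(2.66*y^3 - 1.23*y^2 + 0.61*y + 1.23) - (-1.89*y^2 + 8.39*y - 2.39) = 2.66*y^3 + 0.66*y^2 - 7.78*y + 3.62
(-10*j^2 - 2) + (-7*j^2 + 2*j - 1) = -17*j^2 + 2*j - 3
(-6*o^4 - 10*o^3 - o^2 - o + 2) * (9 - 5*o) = 30*o^5 - 4*o^4 - 85*o^3 - 4*o^2 - 19*o + 18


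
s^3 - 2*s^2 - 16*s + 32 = (s - 4)*(s - 2)*(s + 4)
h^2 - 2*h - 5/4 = (h - 5/2)*(h + 1/2)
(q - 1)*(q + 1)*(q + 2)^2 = q^4 + 4*q^3 + 3*q^2 - 4*q - 4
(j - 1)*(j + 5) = j^2 + 4*j - 5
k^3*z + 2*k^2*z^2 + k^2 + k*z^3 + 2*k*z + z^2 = (k + z)^2*(k*z + 1)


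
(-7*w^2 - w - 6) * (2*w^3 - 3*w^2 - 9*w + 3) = -14*w^5 + 19*w^4 + 54*w^3 + 6*w^2 + 51*w - 18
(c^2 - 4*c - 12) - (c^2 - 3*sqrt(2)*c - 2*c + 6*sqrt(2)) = -2*c + 3*sqrt(2)*c - 12 - 6*sqrt(2)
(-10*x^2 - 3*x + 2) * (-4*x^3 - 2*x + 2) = 40*x^5 + 12*x^4 + 12*x^3 - 14*x^2 - 10*x + 4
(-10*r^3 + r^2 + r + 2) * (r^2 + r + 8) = -10*r^5 - 9*r^4 - 78*r^3 + 11*r^2 + 10*r + 16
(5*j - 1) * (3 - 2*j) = -10*j^2 + 17*j - 3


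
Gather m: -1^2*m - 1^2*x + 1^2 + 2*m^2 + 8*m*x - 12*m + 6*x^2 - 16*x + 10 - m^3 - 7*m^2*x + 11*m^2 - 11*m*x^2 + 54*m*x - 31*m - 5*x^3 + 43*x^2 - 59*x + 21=-m^3 + m^2*(13 - 7*x) + m*(-11*x^2 + 62*x - 44) - 5*x^3 + 49*x^2 - 76*x + 32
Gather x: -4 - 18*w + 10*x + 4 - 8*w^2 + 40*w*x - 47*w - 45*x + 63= -8*w^2 - 65*w + x*(40*w - 35) + 63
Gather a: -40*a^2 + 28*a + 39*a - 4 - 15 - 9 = -40*a^2 + 67*a - 28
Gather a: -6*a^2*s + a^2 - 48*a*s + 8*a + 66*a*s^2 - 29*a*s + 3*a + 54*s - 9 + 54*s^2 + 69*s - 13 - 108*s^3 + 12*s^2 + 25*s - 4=a^2*(1 - 6*s) + a*(66*s^2 - 77*s + 11) - 108*s^3 + 66*s^2 + 148*s - 26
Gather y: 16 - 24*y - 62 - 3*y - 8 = -27*y - 54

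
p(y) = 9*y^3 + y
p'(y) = 27*y^2 + 1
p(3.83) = 509.47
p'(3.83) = 397.06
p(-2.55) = -151.78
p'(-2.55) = 176.57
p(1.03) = 10.86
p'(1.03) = 29.64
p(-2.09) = -84.25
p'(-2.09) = 118.94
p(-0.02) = -0.02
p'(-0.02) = 1.01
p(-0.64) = -3.00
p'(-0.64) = 12.06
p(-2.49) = -141.43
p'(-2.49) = 168.40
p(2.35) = 119.15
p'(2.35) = 150.11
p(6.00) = 1950.00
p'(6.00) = 973.00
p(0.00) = 0.00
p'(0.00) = 1.00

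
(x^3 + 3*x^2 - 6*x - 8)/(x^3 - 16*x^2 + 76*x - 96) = (x^2 + 5*x + 4)/(x^2 - 14*x + 48)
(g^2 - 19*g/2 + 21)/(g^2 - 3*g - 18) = (g - 7/2)/(g + 3)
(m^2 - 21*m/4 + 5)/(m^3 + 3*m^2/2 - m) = (4*m^2 - 21*m + 20)/(2*m*(2*m^2 + 3*m - 2))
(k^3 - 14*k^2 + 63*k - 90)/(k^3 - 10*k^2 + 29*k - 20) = (k^2 - 9*k + 18)/(k^2 - 5*k + 4)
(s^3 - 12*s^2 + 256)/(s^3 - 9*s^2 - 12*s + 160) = (s - 8)/(s - 5)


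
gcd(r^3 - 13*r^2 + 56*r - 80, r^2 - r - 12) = r - 4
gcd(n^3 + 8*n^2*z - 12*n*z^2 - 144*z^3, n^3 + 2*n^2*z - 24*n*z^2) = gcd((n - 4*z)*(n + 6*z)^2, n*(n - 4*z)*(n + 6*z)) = -n^2 - 2*n*z + 24*z^2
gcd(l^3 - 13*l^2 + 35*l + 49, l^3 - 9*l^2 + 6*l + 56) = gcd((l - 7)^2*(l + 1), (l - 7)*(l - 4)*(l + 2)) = l - 7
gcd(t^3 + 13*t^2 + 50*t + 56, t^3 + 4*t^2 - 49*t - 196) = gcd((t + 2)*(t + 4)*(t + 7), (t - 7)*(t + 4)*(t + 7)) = t^2 + 11*t + 28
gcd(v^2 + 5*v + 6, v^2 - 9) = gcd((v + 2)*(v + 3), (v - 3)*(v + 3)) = v + 3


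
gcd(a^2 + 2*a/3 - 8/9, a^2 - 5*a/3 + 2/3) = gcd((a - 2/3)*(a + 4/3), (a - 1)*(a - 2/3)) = a - 2/3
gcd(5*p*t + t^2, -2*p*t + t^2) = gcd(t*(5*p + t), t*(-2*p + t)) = t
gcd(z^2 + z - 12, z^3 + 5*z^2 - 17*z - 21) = z - 3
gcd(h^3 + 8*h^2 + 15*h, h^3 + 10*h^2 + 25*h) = h^2 + 5*h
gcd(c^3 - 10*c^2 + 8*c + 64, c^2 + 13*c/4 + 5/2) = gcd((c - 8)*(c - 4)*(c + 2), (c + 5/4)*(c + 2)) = c + 2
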